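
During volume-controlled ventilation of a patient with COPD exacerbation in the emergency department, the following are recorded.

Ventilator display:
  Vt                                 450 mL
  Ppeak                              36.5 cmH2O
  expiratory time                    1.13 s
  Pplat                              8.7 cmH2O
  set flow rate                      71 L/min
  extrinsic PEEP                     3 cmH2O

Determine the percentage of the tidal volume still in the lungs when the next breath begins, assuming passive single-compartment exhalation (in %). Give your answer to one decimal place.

54.4

Flow: 71 L/min ÷ 60 = 1.1833 L/s.
R = (PIP − Pplat)/V̇ = (36.5 − 8.7) / 1.1833 = 27.8/1.1833 = 23.494 cmH2O·s/L.
C = Vt/(Pplat − PEEP) = 450.0 / (8.7 − 3) = 450.0/5.7 = 78.947 mL/cmH2O.
τ = R × C = 23.494 × 0.07895 L/cmH2O = 1.855 s.
Fraction remaining at end-expiration = e^(−Te/τ) = e^(−1.13/1.855) = 0.5438 → 54.38%.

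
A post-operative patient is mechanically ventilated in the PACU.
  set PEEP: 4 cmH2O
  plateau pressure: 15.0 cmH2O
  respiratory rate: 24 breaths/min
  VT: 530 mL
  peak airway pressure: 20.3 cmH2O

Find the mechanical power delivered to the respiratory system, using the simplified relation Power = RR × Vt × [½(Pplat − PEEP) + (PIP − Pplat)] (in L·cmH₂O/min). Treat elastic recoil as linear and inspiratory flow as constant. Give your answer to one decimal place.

Per-breath work = Vt × [½(Pplat−PEEP) + (PIP−Pplat)] = 0.530 × [0.5×11.0 + 5.3] = 0.530 × 10.8 = 5.724 L·cmH2O.
Power = 24 × 5.724 = 137.38 L·cmH2O/min.

137.4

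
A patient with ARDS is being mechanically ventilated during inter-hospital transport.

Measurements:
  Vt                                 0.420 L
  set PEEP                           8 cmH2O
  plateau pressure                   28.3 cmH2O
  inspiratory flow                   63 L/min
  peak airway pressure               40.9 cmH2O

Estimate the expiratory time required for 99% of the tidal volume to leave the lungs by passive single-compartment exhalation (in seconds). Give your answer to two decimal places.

Flow: 63 L/min ÷ 60 = 1.05 L/s.
R = (PIP − Pplat)/V̇ = (40.9 − 28.3) / 1.05 = 12.6/1.05 = 12.0 cmH2O·s/L.
C = Vt/(Pplat − PEEP) = 420.0 / (28.3 − 8) = 420.0/20.3 = 20.69 mL/cmH2O.
τ = R × C = 12.0 × 0.02069 L/cmH2O = 0.2483 s.
t = −τ·ln(1 − 0.99) = −0.2483·ln(0.01) = 1.143 s.

1.14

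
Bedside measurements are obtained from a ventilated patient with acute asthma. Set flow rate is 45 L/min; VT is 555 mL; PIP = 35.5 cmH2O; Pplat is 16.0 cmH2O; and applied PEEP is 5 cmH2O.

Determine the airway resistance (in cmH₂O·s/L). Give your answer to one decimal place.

Flow: 45 L/min ÷ 60 = 0.75 L/s.
Raw = (PIP − Pplat) / flow = (35.5 − 16.0) / 0.75 = 19.5 / 0.75 = 26.0 cmH2O·s/L.

26.0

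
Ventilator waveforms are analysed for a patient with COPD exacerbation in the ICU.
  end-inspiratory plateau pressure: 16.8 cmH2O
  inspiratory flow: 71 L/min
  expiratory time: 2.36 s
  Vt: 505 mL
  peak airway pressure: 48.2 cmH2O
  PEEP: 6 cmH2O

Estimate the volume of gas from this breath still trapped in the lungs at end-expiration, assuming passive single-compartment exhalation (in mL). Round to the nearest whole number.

Flow: 71 L/min ÷ 60 = 1.1833 L/s.
R = (PIP − Pplat)/V̇ = (48.2 − 16.8) / 1.1833 = 31.4/1.1833 = 26.536 cmH2O·s/L.
C = Vt/(Pplat − PEEP) = 505.0 / (16.8 − 6) = 505.0/10.8 = 46.759 mL/cmH2O.
τ = R × C = 26.536 × 0.04676 L/cmH2O = 1.241 s.
Fraction remaining = e^(−Te/τ) = e^(−2.36/1.241) = 0.1493.
Trapped volume = 505.0 × 0.1493 = 75.397 mL.

75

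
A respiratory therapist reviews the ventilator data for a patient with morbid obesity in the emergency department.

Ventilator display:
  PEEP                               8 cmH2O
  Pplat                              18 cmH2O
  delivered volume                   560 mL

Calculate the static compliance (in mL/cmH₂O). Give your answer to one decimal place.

Cstat = Vt / (Pplat − PEEP) = 560 / (18 − 8) = 560 / 10.0 = 56.0 mL/cmH2O.

56.0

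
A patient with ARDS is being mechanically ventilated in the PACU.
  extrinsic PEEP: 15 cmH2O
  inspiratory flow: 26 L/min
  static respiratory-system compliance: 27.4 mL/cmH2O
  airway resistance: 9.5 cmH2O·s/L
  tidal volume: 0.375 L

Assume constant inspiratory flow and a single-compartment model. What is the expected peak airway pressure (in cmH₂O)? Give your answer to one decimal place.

Flow: 26 L/min ÷ 60 = 0.4333 L/s.
Equation of motion (constant flow): PIP = Vt/C + R·V̇ + PEEP.
PIP = 375/27.4 + 9.5×0.4333 + 15 = 13.686 + 4.116 + 15 = 32.802 cmH2O.

32.8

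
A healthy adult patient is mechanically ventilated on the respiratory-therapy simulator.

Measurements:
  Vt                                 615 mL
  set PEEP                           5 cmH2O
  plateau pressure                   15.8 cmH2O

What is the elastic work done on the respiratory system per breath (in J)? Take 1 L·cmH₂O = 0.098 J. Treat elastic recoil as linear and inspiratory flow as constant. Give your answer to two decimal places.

Elastic work ≈ ½ × (Pplat − PEEP) × Vt = 0.5 × (15.8 − 5) × 0.615 L = 0.5 × 10.8 × 0.615 = 3.321 L·cmH2O.
× 0.098 J/(L·cmH2O) → 0.3255 J.

0.33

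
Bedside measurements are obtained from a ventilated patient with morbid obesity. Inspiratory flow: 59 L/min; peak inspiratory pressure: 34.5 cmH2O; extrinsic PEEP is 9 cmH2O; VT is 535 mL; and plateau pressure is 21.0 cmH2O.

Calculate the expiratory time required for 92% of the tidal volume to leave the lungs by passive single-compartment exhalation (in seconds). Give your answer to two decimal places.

1.55

Flow: 59 L/min ÷ 60 = 0.9833 L/s.
R = (PIP − Pplat)/V̇ = (34.5 − 21.0) / 0.9833 = 13.5/0.9833 = 13.729 cmH2O·s/L.
C = Vt/(Pplat − PEEP) = 535.0 / (21.0 − 9) = 535.0/12.0 = 44.583 mL/cmH2O.
τ = R × C = 13.729 × 0.04458 L/cmH2O = 0.612 s.
t = −τ·ln(1 − 0.92) = −0.612·ln(0.08) = 1.546 s.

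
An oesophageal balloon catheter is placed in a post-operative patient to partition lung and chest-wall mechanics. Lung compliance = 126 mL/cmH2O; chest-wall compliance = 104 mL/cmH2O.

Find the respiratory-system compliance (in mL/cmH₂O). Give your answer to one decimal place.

57.0

Lung and chest wall are elastances in series: 1/Crs = 1/CL + 1/Ccw.
1/Crs = 1/126 + 1/104 = 0.01755.
Crs = 56.98 mL/cmH2O.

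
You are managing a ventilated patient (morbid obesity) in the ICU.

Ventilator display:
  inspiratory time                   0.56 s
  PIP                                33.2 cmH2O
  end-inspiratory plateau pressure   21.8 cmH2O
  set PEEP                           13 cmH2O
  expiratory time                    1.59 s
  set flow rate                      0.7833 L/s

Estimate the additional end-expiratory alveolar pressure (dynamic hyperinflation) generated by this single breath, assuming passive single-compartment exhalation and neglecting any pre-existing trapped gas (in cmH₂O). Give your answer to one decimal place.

1.0

Vt = flow × Ti = 0.7833 L/s × 0.56 s × 1000 mL/L = 438.65 mL.
R = (PIP − Pplat)/V̇ = (33.2 − 21.8) / 0.7833 = 11.4/0.7833 = 14.554 cmH2O·s/L.
C = Vt/(Pplat − PEEP) = 438.65 / (21.8 − 13) = 438.65/8.8 = 49.847 mL/cmH2O.
τ = R × C = 14.554 × 0.04985 L/cmH2O = 0.7255 s.
Fraction remaining = e^(−Te/τ) = e^(−1.59/0.7255) = 0.1117; trapped volume = 438.65 × 0.1117 = 48.997 mL.
Additional alveolar pressure from trapping ≈ V_trapped / C = 48.997 / 49.847 = 0.9829 cmH2O.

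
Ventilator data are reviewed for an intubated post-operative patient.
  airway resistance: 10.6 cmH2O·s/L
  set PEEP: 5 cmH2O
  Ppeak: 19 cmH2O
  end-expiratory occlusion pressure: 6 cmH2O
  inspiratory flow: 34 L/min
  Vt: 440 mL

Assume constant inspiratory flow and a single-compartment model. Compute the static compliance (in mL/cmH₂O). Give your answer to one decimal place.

62.9

Flow: 34 L/min ÷ 60 = 0.5667 L/s.
Total PEEP = 6 cmH2O (set 5 + intrinsic 1); this is the baseline alveolar pressure.
Equation of motion (constant flow): PIP = Vt/C + R·V̇ + PEEP.
Vt/C = PIP − R·V̇ − PEEP = 19 − 10.6×0.5667 − 6 = 19 − 6.007 − 6 = 6.993 cmH2O.
C = Vt / 6.993 = 440 / 6.993 = 62.92 mL/cmH2O.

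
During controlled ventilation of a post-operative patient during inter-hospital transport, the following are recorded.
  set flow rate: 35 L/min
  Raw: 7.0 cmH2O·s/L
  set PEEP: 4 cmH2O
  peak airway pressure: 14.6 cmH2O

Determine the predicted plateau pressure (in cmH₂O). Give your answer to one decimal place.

Flow: 35 L/min ÷ 60 = 0.5833 L/s.
Pplat = PIP − Raw × flow = 14.6 − 7.0 × 0.5833 = 14.6 − 4.083 = 10.517 cmH2O.

10.5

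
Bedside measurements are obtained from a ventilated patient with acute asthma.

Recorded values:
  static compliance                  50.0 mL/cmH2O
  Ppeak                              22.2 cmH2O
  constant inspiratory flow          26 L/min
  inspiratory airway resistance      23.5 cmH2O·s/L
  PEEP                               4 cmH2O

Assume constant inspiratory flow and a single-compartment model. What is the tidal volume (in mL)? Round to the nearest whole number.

Flow: 26 L/min ÷ 60 = 0.4333 L/s.
Equation of motion (constant flow): PIP = Vt/C + R·V̇ + PEEP.
Vt/C = PIP − R·V̇ − PEEP = 22.2 − 10.183 − 4 = 8.017 cmH2O.
Vt = C × 8.017 = 50.0 × 8.017 = 400.85 mL.

401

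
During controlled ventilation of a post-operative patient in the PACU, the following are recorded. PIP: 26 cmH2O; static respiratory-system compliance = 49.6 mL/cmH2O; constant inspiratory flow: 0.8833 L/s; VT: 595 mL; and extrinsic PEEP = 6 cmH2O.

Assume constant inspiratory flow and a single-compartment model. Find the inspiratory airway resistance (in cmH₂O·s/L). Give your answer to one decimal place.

Equation of motion (constant flow): PIP = Vt/C + R·V̇ + PEEP.
R·V̇ = PIP − Vt/C − PEEP = 26 − 595/49.6 − 6 = 26 − 11.996 − 6 = 8.004 cmH2O.
R = 8.004 / 0.8833 = 9.061 cmH2O·s/L.

9.1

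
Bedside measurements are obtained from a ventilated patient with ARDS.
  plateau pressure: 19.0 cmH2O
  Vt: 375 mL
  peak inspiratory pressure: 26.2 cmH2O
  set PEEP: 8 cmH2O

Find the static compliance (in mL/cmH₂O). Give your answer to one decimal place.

Cstat = Vt / (Pplat − PEEP) = 375 / (19.0 − 8) = 375 / 11.0 = 34.091 mL/cmH2O.

34.1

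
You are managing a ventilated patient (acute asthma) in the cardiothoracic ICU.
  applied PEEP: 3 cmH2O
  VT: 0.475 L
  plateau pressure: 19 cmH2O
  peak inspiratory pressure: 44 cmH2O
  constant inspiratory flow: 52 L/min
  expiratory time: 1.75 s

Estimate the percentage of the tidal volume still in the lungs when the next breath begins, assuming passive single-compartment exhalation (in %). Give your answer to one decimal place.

13.0

Flow: 52 L/min ÷ 60 = 0.8667 L/s.
R = (PIP − Pplat)/V̇ = (44 − 19) / 0.8667 = 25.0/0.8667 = 28.845 cmH2O·s/L.
C = Vt/(Pplat − PEEP) = 475.0 / (19 − 3) = 475.0/16.0 = 29.688 mL/cmH2O.
τ = R × C = 28.845 × 0.02969 L/cmH2O = 0.8564 s.
Fraction remaining at end-expiration = e^(−Te/τ) = e^(−1.75/0.8564) = 0.1296 → 12.96%.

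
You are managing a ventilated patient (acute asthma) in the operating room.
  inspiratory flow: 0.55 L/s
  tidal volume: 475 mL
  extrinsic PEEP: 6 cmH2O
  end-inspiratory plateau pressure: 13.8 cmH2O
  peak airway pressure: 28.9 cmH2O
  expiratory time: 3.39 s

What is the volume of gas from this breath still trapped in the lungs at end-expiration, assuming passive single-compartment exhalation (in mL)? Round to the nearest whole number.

63

R = (PIP − Pplat)/V̇ = (28.9 − 13.8) / 0.55 = 15.1/0.55 = 27.455 cmH2O·s/L.
C = Vt/(Pplat − PEEP) = 475.0 / (13.8 − 6) = 475.0/7.8 = 60.897 mL/cmH2O.
τ = R × C = 27.455 × 0.0609 L/cmH2O = 1.672 s.
Fraction remaining = e^(−Te/τ) = e^(−3.39/1.672) = 0.1317.
Trapped volume = 475.0 × 0.1317 = 62.558 mL.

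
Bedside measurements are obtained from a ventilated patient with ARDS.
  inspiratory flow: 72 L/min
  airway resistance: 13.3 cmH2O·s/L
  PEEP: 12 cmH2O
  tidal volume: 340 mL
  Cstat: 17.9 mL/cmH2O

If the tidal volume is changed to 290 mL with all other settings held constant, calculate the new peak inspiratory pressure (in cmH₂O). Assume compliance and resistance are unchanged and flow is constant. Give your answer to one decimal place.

Flow: 72 L/min ÷ 60 = 1.2 L/s.
PIP = Vt/C + R·V̇ + PEEP (constant-flow equation of motion).
Only the elastic term changes: ΔPIP = ΔVt / C = (290 − 340) / 17.9 = -2.793 cmH2O.
Original PIP = 340/17.9 + 13.3×1.2 + 12 = 46.954 cmH2O; new PIP = 46.954 + (-2.793) = 44.161 cmH2O.

44.2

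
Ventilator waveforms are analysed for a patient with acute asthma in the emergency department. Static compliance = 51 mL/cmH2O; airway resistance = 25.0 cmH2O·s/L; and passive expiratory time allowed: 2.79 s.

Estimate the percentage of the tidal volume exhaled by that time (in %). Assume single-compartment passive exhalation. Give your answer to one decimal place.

88.8

τ = R × C = 25.0 × 51 mL/cmH2O = 25.0 × 0.051 L/cmH2O = 1.275 s.
Passive exhalation: V(t)/V₀ = e^(−t/τ) = e^(−2.79/1.275) = 0.1121.
Fraction exhaled = 1 − 0.1121 = 0.8879 → 88.79%.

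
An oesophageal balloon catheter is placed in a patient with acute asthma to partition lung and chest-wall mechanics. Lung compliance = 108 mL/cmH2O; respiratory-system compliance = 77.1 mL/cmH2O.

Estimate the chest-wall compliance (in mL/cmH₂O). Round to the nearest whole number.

1/Ccw = 1/Crs − 1/CL.
1/Ccw = 1/77.1 − 1/108 = 0.003711.
Ccw = 269.47 mL/cmH2O.

269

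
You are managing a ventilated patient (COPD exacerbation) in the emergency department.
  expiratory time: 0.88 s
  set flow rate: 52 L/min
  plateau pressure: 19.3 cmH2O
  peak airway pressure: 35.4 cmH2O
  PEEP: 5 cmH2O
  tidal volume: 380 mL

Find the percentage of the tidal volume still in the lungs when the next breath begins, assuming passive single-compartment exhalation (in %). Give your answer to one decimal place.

Flow: 52 L/min ÷ 60 = 0.8667 L/s.
R = (PIP − Pplat)/V̇ = (35.4 − 19.3) / 0.8667 = 16.1/0.8667 = 18.576 cmH2O·s/L.
C = Vt/(Pplat − PEEP) = 380.0 / (19.3 − 5) = 380.0/14.3 = 26.573 mL/cmH2O.
τ = R × C = 18.576 × 0.02657 L/cmH2O = 0.4936 s.
Fraction remaining at end-expiration = e^(−Te/τ) = e^(−0.88/0.4936) = 0.1682 → 16.82%.

16.8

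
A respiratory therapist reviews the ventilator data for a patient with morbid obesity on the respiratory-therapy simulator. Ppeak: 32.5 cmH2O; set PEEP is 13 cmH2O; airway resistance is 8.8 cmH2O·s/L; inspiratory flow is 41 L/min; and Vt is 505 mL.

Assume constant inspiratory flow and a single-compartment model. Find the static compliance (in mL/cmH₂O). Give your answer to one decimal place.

37.4

Flow: 41 L/min ÷ 60 = 0.6833 L/s.
Equation of motion (constant flow): PIP = Vt/C + R·V̇ + PEEP.
Vt/C = PIP − R·V̇ − PEEP = 32.5 − 8.8×0.6833 − 13 = 32.5 − 6.013 − 13 = 13.487 cmH2O.
C = Vt / 13.487 = 505 / 13.487 = 37.443 mL/cmH2O.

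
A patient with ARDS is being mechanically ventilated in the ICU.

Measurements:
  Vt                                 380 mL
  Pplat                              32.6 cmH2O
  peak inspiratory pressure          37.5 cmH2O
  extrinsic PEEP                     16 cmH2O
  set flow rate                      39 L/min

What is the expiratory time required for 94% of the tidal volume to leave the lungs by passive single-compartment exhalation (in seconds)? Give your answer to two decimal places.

0.49

Flow: 39 L/min ÷ 60 = 0.65 L/s.
R = (PIP − Pplat)/V̇ = (37.5 − 32.6) / 0.65 = 4.9/0.65 = 7.538 cmH2O·s/L.
C = Vt/(Pplat − PEEP) = 380.0 / (32.6 − 16) = 380.0/16.6 = 22.892 mL/cmH2O.
τ = R × C = 7.538 × 0.02289 L/cmH2O = 0.1725 s.
t = −τ·ln(1 − 0.94) = −0.1725·ln(0.06) = 0.4853 s.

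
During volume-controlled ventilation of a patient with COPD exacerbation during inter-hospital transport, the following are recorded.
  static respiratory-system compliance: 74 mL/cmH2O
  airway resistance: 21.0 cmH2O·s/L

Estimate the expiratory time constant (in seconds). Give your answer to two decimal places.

1.55

τ = R × C = 21.0 × 74 mL/cmH2O = 21.0 × 0.074 L/cmH2O = 1.554 s.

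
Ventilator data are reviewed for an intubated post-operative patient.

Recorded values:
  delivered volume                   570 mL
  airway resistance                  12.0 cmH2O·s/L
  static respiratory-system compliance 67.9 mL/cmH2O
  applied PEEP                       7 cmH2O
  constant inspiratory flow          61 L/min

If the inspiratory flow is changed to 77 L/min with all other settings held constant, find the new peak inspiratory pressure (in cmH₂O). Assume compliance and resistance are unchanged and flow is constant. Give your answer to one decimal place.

Flow: 61 L/min ÷ 60 = 1.0167 L/s.
New flow: 77 L/min ÷ 60 = 1.2833 L/s.
PIP = Vt/C + R·V̇ + PEEP (constant-flow equation of motion).
Only the resistive term changes: ΔPIP = R × ΔV̇ = 12.0 × (1.2833 − 1.0167) = 12.0 × 0.2666 = 3.199 cmH2O.
Original PIP = 570/67.9 + 12.0×1.0167 + 7 = 27.595 cmH2O; new PIP = 27.595 + (3.199) = 30.794 cmH2O.

30.8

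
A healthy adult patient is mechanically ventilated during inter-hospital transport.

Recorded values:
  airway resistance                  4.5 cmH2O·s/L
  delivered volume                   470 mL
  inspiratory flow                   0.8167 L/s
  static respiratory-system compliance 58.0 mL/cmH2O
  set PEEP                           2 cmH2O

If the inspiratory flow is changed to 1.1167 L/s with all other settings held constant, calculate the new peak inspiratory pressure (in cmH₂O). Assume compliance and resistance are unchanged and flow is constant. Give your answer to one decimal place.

15.1

PIP = Vt/C + R·V̇ + PEEP (constant-flow equation of motion).
Only the resistive term changes: ΔPIP = R × ΔV̇ = 4.5 × (1.1167 − 0.8167) = 4.5 × 0.3 = 1.35 cmH2O.
Original PIP = 470/58.0 + 4.5×0.8167 + 2 = 13.779 cmH2O; new PIP = 13.779 + (1.35) = 15.129 cmH2O.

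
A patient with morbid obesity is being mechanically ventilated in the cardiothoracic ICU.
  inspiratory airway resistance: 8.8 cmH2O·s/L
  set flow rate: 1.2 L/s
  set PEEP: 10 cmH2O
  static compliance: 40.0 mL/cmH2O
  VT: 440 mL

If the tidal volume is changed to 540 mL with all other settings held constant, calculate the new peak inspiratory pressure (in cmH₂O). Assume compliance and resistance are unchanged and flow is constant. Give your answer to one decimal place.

34.1

PIP = Vt/C + R·V̇ + PEEP (constant-flow equation of motion).
Only the elastic term changes: ΔPIP = ΔVt / C = (540 − 440) / 40.0 = 2.5 cmH2O.
Original PIP = 440/40.0 + 8.8×1.2 + 10 = 31.56 cmH2O; new PIP = 31.56 + (2.5) = 34.06 cmH2O.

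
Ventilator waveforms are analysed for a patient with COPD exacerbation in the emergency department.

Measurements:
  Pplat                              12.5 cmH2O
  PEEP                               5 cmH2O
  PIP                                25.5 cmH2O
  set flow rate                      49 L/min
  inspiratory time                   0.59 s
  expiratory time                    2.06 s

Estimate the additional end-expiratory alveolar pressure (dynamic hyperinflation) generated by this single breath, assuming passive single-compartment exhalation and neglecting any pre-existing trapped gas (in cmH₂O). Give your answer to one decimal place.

Flow: 49 L/min ÷ 60 = 0.8167 L/s.
Vt = flow × Ti = 0.8167 L/s × 0.59 s × 1000 mL/L = 481.85 mL.
R = (PIP − Pplat)/V̇ = (25.5 − 12.5) / 0.8167 = 13.0/0.8167 = 15.918 cmH2O·s/L.
C = Vt/(Pplat − PEEP) = 481.85 / (12.5 − 5) = 481.85/7.5 = 64.247 mL/cmH2O.
τ = R × C = 15.918 × 0.06425 L/cmH2O = 1.023 s.
Fraction remaining = e^(−Te/τ) = e^(−2.06/1.023) = 0.1335; trapped volume = 481.85 × 0.1335 = 64.327 mL.
Additional alveolar pressure from trapping ≈ V_trapped / C = 64.327 / 64.247 = 1.001 cmH2O.

1.0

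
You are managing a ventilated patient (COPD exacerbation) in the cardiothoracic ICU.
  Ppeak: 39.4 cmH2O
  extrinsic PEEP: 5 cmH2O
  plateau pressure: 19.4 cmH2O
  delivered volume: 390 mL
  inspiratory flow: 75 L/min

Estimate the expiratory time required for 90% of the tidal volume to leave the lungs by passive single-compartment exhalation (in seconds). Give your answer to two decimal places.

Flow: 75 L/min ÷ 60 = 1.25 L/s.
R = (PIP − Pplat)/V̇ = (39.4 − 19.4) / 1.25 = 20.0/1.25 = 16.0 cmH2O·s/L.
C = Vt/(Pplat − PEEP) = 390.0 / (19.4 − 5) = 390.0/14.4 = 27.083 mL/cmH2O.
τ = R × C = 16.0 × 0.02708 L/cmH2O = 0.4333 s.
t = −τ·ln(1 − 0.90) = −0.4333·ln(0.1) = 0.9977 s.

1.00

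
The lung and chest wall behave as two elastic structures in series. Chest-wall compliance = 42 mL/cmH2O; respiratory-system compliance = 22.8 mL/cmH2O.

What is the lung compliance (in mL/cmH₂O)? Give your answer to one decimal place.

1/CL = 1/Crs − 1/Ccw.
1/CL = 1/22.8 − 1/42 = 0.02005.
CL = 49.875 mL/cmH2O.

49.9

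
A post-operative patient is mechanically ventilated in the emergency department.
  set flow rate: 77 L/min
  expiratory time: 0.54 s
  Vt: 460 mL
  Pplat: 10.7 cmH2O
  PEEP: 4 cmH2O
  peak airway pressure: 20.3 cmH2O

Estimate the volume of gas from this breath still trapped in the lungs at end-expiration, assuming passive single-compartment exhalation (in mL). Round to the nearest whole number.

Flow: 77 L/min ÷ 60 = 1.2833 L/s.
R = (PIP − Pplat)/V̇ = (20.3 − 10.7) / 1.2833 = 9.6/1.2833 = 7.481 cmH2O·s/L.
C = Vt/(Pplat − PEEP) = 460.0 / (10.7 − 4) = 460.0/6.7 = 68.657 mL/cmH2O.
τ = R × C = 7.481 × 0.06866 L/cmH2O = 0.5136 s.
Fraction remaining = e^(−Te/τ) = e^(−0.54/0.5136) = 0.3494.
Trapped volume = 460.0 × 0.3494 = 160.72 mL.

161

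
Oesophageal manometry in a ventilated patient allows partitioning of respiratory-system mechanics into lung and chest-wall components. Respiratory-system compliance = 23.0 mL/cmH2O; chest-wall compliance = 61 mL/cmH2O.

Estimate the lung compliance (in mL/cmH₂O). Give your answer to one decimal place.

36.9

1/CL = 1/Crs − 1/Ccw.
1/CL = 1/23.0 − 1/61 = 0.02708.
CL = 36.928 mL/cmH2O.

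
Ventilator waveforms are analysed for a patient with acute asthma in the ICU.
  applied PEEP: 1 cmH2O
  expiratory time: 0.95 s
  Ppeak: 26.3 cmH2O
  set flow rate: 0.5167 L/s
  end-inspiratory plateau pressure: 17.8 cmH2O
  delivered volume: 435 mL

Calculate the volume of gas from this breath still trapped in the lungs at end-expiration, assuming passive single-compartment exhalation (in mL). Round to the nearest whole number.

R = (PIP − Pplat)/V̇ = (26.3 − 17.8) / 0.5167 = 8.5/0.5167 = 16.451 cmH2O·s/L.
C = Vt/(Pplat − PEEP) = 435.0 / (17.8 − 1) = 435.0/16.8 = 25.893 mL/cmH2O.
τ = R × C = 16.451 × 0.02589 L/cmH2O = 0.4259 s.
Fraction remaining = e^(−Te/τ) = e^(−0.95/0.4259) = 0.1075.
Trapped volume = 435.0 × 0.1075 = 46.763 mL.

47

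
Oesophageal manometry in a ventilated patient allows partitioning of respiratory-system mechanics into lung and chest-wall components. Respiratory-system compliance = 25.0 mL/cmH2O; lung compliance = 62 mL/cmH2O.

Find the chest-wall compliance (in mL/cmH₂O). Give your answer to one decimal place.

1/Ccw = 1/Crs − 1/CL.
1/Ccw = 1/25.0 − 1/62 = 0.02387.
Ccw = 41.894 mL/cmH2O.

41.9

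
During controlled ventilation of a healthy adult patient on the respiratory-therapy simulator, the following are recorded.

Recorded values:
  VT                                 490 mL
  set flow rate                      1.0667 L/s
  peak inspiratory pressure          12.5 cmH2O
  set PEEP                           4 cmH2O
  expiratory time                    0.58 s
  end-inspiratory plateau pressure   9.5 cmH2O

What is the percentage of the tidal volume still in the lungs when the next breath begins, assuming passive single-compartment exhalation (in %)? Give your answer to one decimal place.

R = (PIP − Pplat)/V̇ = (12.5 − 9.5) / 1.0667 = 3.0/1.0667 = 2.812 cmH2O·s/L.
C = Vt/(Pplat − PEEP) = 490.0 / (9.5 − 4) = 490.0/5.5 = 89.091 mL/cmH2O.
τ = R × C = 2.812 × 0.08909 L/cmH2O = 0.2505 s.
Fraction remaining at end-expiration = e^(−Te/τ) = e^(−0.58/0.2505) = 0.09873 → 9.873%.

9.9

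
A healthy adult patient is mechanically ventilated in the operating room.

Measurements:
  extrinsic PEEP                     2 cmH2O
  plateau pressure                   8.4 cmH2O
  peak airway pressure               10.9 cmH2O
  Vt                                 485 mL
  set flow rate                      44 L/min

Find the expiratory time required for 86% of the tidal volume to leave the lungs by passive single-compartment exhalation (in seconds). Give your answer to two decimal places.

0.51

Flow: 44 L/min ÷ 60 = 0.7333 L/s.
R = (PIP − Pplat)/V̇ = (10.9 − 8.4) / 0.7333 = 2.5/0.7333 = 3.409 cmH2O·s/L.
C = Vt/(Pplat − PEEP) = 485.0 / (8.4 − 2) = 485.0/6.4 = 75.781 mL/cmH2O.
τ = R × C = 3.409 × 0.07578 L/cmH2O = 0.2583 s.
t = −τ·ln(1 − 0.86) = −0.2583·ln(0.14) = 0.5078 s.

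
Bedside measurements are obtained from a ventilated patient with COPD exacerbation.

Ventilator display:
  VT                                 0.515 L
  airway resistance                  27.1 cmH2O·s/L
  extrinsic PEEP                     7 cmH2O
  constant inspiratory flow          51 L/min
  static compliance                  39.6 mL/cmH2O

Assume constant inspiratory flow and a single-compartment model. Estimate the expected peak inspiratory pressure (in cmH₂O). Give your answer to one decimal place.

43.0

Flow: 51 L/min ÷ 60 = 0.85 L/s.
Equation of motion (constant flow): PIP = Vt/C + R·V̇ + PEEP.
PIP = 515/39.6 + 27.1×0.85 + 7 = 13.005 + 23.035 + 7 = 43.04 cmH2O.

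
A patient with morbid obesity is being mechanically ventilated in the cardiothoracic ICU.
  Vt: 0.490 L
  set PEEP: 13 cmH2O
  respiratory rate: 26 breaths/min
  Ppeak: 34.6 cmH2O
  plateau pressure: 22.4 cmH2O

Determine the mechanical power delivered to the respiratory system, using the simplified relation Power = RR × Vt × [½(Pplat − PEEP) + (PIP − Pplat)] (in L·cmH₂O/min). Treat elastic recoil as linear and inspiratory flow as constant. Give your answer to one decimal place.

215.3

Per-breath work = Vt × [½(Pplat−PEEP) + (PIP−Pplat)] = 0.490 × [0.5×9.4 + 12.2] = 0.490 × 16.9 = 8.281 L·cmH2O.
Power = 26 × 8.281 = 215.31 L·cmH2O/min.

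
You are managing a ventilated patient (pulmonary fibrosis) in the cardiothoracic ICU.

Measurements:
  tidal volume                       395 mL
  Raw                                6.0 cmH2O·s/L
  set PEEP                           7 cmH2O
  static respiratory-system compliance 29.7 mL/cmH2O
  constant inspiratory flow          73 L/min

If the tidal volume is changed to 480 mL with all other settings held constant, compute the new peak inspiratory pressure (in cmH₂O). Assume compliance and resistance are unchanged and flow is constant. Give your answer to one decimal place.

30.5

Flow: 73 L/min ÷ 60 = 1.2167 L/s.
PIP = Vt/C + R·V̇ + PEEP (constant-flow equation of motion).
Only the elastic term changes: ΔPIP = ΔVt / C = (480 − 395) / 29.7 = 2.862 cmH2O.
Original PIP = 395/29.7 + 6.0×1.2167 + 7 = 27.6 cmH2O; new PIP = 27.6 + (2.862) = 30.462 cmH2O.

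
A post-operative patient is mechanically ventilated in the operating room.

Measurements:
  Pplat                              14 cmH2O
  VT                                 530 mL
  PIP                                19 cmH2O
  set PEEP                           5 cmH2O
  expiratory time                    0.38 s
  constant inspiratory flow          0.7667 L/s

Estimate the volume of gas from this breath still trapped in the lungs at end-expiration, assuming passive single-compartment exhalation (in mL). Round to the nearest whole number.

197

R = (PIP − Pplat)/V̇ = (19 − 14) / 0.7667 = 5.0/0.7667 = 6.521 cmH2O·s/L.
C = Vt/(Pplat − PEEP) = 530.0 / (14 − 5) = 530.0/9.0 = 58.889 mL/cmH2O.
τ = R × C = 6.521 × 0.05889 L/cmH2O = 0.384 s.
Fraction remaining = e^(−Te/τ) = e^(−0.38/0.384) = 0.3717.
Trapped volume = 530.0 × 0.3717 = 197.0 mL.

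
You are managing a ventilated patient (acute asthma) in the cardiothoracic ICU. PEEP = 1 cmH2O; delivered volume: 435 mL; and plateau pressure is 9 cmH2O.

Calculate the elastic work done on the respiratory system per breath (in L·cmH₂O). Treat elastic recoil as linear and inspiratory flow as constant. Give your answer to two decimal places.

1.74

Elastic work ≈ ½ × (Pplat − PEEP) × Vt = 0.5 × (9 − 1) × 0.435 L = 0.5 × 8.0 × 0.435 = 1.74 L·cmH2O.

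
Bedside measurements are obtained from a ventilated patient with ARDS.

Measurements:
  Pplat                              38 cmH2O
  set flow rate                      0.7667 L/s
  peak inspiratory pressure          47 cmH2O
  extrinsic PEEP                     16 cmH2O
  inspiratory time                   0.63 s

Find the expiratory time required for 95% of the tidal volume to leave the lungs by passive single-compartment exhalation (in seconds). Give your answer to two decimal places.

Vt = flow × Ti = 0.7667 L/s × 0.63 s × 1000 mL/L = 483.02 mL.
R = (PIP − Pplat)/V̇ = (47 − 38) / 0.7667 = 9.0/0.7667 = 11.739 cmH2O·s/L.
C = Vt/(Pplat − PEEP) = 483.02 / (38 − 16) = 483.02/22.0 = 21.955 mL/cmH2O.
τ = R × C = 11.739 × 0.02196 L/cmH2O = 0.2578 s.
t = −τ·ln(1 − 0.95) = −0.2578·ln(0.05) = 0.7723 s.

0.77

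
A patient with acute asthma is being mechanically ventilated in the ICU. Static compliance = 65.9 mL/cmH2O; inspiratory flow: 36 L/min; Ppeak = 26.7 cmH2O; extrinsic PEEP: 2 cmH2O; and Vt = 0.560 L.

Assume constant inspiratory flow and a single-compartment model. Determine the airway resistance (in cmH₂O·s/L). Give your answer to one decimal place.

27.0

Flow: 36 L/min ÷ 60 = 0.6 L/s.
Equation of motion (constant flow): PIP = Vt/C + R·V̇ + PEEP.
R·V̇ = PIP − Vt/C − PEEP = 26.7 − 560/65.9 − 2 = 26.7 − 8.498 − 2 = 16.202 cmH2O.
R = 16.202 / 0.6 = 27.003 cmH2O·s/L.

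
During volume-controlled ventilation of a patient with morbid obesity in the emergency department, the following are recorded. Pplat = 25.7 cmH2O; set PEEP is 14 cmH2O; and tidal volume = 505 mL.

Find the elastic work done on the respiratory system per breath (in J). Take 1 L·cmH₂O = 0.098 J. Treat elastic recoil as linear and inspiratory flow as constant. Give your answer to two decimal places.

Elastic work ≈ ½ × (Pplat − PEEP) × Vt = 0.5 × (25.7 − 14) × 0.505 L = 0.5 × 11.7 × 0.505 = 2.954 L·cmH2O.
× 0.098 J/(L·cmH2O) → 0.2895 J.

0.29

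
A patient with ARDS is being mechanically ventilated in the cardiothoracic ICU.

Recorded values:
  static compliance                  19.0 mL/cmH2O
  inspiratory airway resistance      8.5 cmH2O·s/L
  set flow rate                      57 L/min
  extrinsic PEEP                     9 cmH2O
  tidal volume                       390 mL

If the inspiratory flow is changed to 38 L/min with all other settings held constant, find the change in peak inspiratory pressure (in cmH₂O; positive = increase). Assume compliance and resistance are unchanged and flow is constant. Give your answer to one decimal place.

Flow: 57 L/min ÷ 60 = 0.95 L/s.
New flow: 38 L/min ÷ 60 = 0.6333 L/s.
PIP = Vt/C + R·V̇ + PEEP (constant-flow equation of motion).
Only the resistive term changes: ΔPIP = R × ΔV̇ = 8.5 × (0.6333 − 0.95) = 8.5 × -0.3167 = -2.692 cmH2O.

-2.7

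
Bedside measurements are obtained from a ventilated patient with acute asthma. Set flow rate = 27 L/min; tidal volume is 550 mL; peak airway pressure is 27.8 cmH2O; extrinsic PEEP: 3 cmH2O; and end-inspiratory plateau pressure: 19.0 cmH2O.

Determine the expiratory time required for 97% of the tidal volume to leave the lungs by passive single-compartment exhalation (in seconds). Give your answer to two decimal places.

2.36

Flow: 27 L/min ÷ 60 = 0.45 L/s.
R = (PIP − Pplat)/V̇ = (27.8 − 19.0) / 0.45 = 8.8/0.45 = 19.556 cmH2O·s/L.
C = Vt/(Pplat − PEEP) = 550.0 / (19.0 − 3) = 550.0/16.0 = 34.375 mL/cmH2O.
τ = R × C = 19.556 × 0.03438 L/cmH2O = 0.6723 s.
t = −τ·ln(1 − 0.97) = −0.6723·ln(0.03) = 2.357 s.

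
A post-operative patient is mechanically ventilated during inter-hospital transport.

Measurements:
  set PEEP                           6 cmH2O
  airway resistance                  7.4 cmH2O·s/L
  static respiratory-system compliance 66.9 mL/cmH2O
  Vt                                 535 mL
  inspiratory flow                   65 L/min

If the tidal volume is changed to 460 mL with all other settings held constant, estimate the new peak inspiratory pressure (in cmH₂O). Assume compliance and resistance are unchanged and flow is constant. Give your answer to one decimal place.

20.9

Flow: 65 L/min ÷ 60 = 1.0833 L/s.
PIP = Vt/C + R·V̇ + PEEP (constant-flow equation of motion).
Only the elastic term changes: ΔPIP = ΔVt / C = (460 − 535) / 66.9 = -1.121 cmH2O.
Original PIP = 535/66.9 + 7.4×1.0833 + 6 = 22.013 cmH2O; new PIP = 22.013 + (-1.121) = 20.892 cmH2O.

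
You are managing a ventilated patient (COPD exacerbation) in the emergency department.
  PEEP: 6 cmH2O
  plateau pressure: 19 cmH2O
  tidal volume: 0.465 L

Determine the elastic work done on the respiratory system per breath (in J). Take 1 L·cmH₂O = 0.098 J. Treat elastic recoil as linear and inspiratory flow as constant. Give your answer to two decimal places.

0.30

Elastic work ≈ ½ × (Pplat − PEEP) × Vt = 0.5 × (19 − 6) × 0.465 L = 0.5 × 13.0 × 0.465 = 3.023 L·cmH2O.
× 0.098 J/(L·cmH2O) → 0.2963 J.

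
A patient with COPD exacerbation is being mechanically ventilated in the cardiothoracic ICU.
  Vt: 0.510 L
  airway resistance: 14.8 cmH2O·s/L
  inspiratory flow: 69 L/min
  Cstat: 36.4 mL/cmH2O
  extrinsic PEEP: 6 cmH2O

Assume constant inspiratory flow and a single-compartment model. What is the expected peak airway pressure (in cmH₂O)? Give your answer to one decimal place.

Flow: 69 L/min ÷ 60 = 1.15 L/s.
Equation of motion (constant flow): PIP = Vt/C + R·V̇ + PEEP.
PIP = 510/36.4 + 14.8×1.15 + 6 = 14.011 + 17.02 + 6 = 37.031 cmH2O.

37.0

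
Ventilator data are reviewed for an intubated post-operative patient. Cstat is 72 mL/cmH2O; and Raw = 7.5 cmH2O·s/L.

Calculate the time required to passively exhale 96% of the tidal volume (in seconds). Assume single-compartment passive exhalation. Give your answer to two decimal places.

τ = R × C = 7.5 × 72 mL/cmH2O = 7.5 × 0.072 L/cmH2O = 0.54 s.
Exhaled fraction f = 1 − e^(−t/τ) → t = −τ·ln(1 − f) = −0.54·ln(0.04) = 1.738 s.

1.74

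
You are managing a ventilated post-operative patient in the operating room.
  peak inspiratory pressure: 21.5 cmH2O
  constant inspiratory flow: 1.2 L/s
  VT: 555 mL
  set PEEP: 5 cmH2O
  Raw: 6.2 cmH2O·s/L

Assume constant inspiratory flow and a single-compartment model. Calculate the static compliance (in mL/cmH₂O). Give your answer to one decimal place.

61.3

Equation of motion (constant flow): PIP = Vt/C + R·V̇ + PEEP.
Vt/C = PIP − R·V̇ − PEEP = 21.5 − 6.2×1.2 − 5 = 21.5 − 7.44 − 5 = 9.06 cmH2O.
C = Vt / 9.06 = 555 / 9.06 = 61.258 mL/cmH2O.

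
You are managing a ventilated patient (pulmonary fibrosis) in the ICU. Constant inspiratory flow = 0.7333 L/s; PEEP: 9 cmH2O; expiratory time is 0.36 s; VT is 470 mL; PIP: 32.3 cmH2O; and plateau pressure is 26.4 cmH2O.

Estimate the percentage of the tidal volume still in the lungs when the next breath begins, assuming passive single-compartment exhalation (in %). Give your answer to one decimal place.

19.1

R = (PIP − Pplat)/V̇ = (32.3 − 26.4) / 0.7333 = 5.9/0.7333 = 8.046 cmH2O·s/L.
C = Vt/(Pplat − PEEP) = 470.0 / (26.4 − 9) = 470.0/17.4 = 27.011 mL/cmH2O.
τ = R × C = 8.046 × 0.02701 L/cmH2O = 0.2173 s.
Fraction remaining at end-expiration = e^(−Te/τ) = e^(−0.36/0.2173) = 0.1908 → 19.08%.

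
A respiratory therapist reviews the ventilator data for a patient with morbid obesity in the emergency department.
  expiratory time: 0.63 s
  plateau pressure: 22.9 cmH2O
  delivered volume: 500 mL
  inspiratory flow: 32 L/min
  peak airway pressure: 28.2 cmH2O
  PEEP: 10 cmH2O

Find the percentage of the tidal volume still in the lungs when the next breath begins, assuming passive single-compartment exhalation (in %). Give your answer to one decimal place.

19.5

Flow: 32 L/min ÷ 60 = 0.5333 L/s.
R = (PIP − Pplat)/V̇ = (28.2 − 22.9) / 0.5333 = 5.3/0.5333 = 9.938 cmH2O·s/L.
C = Vt/(Pplat − PEEP) = 500.0 / (22.9 − 10) = 500.0/12.9 = 38.76 mL/cmH2O.
τ = R × C = 9.938 × 0.03876 L/cmH2O = 0.3852 s.
Fraction remaining at end-expiration = e^(−Te/τ) = e^(−0.63/0.3852) = 0.1949 → 19.49%.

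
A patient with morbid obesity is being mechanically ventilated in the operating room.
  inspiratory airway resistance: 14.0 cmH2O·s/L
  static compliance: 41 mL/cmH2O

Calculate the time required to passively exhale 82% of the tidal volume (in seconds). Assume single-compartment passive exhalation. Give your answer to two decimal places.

0.98

τ = R × C = 14.0 × 41 mL/cmH2O = 14.0 × 0.041 L/cmH2O = 0.574 s.
Exhaled fraction f = 1 − e^(−t/τ) → t = −τ·ln(1 − f) = −0.574·ln(0.18) = 0.9843 s.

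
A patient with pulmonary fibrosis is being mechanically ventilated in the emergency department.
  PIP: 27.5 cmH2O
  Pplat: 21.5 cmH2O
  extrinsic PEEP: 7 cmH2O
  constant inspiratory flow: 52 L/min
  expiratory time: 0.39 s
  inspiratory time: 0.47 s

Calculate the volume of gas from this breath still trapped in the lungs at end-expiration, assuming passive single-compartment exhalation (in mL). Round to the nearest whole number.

Flow: 52 L/min ÷ 60 = 0.8667 L/s.
Vt = flow × Ti = 0.8667 L/s × 0.47 s × 1000 mL/L = 407.35 mL.
R = (PIP − Pplat)/V̇ = (27.5 − 21.5) / 0.8667 = 6.0/0.8667 = 6.923 cmH2O·s/L.
C = Vt/(Pplat − PEEP) = 407.35 / (21.5 − 7) = 407.35/14.5 = 28.093 mL/cmH2O.
τ = R × C = 6.923 × 0.02809 L/cmH2O = 0.1945 s.
Fraction remaining = e^(−Te/τ) = e^(−0.39/0.1945) = 0.1346.
Trapped volume = 407.35 × 0.1346 = 54.829 mL.

55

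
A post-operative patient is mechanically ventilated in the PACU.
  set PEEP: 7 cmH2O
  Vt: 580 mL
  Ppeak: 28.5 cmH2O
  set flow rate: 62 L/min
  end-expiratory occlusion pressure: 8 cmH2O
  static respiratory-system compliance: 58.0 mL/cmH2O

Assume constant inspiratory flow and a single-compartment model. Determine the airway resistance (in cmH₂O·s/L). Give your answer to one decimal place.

Flow: 62 L/min ÷ 60 = 1.0333 L/s.
Total PEEP = 8 cmH2O (set 7 + intrinsic 1); this is the baseline alveolar pressure.
Equation of motion (constant flow): PIP = Vt/C + R·V̇ + PEEP.
R·V̇ = PIP − Vt/C − PEEP = 28.5 − 580/58.0 − 8 = 28.5 − 10.0 − 8 = 10.5 cmH2O.
R = 10.5 / 1.0333 = 10.162 cmH2O·s/L.

10.2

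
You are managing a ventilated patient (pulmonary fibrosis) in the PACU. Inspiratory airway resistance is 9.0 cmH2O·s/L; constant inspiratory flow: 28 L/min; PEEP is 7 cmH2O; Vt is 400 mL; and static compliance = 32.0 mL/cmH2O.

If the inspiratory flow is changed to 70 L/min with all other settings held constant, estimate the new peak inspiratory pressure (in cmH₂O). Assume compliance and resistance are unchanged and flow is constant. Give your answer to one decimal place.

Flow: 28 L/min ÷ 60 = 0.4667 L/s.
New flow: 70 L/min ÷ 60 = 1.1667 L/s.
PIP = Vt/C + R·V̇ + PEEP (constant-flow equation of motion).
Only the resistive term changes: ΔPIP = R × ΔV̇ = 9.0 × (1.1667 − 0.4667) = 9.0 × 0.7 = 6.3 cmH2O.
Original PIP = 400/32.0 + 9.0×0.4667 + 7 = 23.7 cmH2O; new PIP = 23.7 + (6.3) = 30.0 cmH2O.

30.0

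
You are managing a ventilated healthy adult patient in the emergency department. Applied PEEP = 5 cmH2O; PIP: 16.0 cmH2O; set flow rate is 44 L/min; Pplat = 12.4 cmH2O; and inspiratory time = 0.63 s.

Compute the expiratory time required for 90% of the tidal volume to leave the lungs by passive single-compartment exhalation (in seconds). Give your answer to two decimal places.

0.71

Flow: 44 L/min ÷ 60 = 0.7333 L/s.
Vt = flow × Ti = 0.7333 L/s × 0.63 s × 1000 mL/L = 461.98 mL.
R = (PIP − Pplat)/V̇ = (16.0 − 12.4) / 0.7333 = 3.6/0.7333 = 4.909 cmH2O·s/L.
C = Vt/(Pplat − PEEP) = 461.98 / (12.4 − 5) = 461.98/7.4 = 62.43 mL/cmH2O.
τ = R × C = 4.909 × 0.06243 L/cmH2O = 0.3065 s.
t = −τ·ln(1 − 0.90) = −0.3065·ln(0.1) = 0.7057 s.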